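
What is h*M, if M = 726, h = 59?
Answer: 42834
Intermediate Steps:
h*M = 59*726 = 42834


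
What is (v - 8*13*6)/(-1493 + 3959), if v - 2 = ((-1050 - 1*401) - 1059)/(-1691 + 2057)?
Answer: -115081/451278 ≈ -0.25501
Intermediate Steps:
v = -889/183 (v = 2 + ((-1050 - 1*401) - 1059)/(-1691 + 2057) = 2 + ((-1050 - 401) - 1059)/366 = 2 + (-1451 - 1059)*(1/366) = 2 - 2510*1/366 = 2 - 1255/183 = -889/183 ≈ -4.8579)
(v - 8*13*6)/(-1493 + 3959) = (-889/183 - 8*13*6)/(-1493 + 3959) = (-889/183 - 104*6)/2466 = (-889/183 - 624)*(1/2466) = -115081/183*1/2466 = -115081/451278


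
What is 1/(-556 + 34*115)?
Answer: 1/3354 ≈ 0.00029815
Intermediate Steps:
1/(-556 + 34*115) = 1/(-556 + 3910) = 1/3354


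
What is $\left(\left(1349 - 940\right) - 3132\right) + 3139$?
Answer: $416$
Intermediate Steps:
$\left(\left(1349 - 940\right) - 3132\right) + 3139 = \left(409 - 3132\right) + 3139 = -2723 + 3139 = 416$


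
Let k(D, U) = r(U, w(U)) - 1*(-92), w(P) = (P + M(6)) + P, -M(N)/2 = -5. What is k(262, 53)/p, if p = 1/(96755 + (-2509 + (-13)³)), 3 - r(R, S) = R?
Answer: 3866058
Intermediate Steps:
M(N) = 10 (M(N) = -2*(-5) = 10)
w(P) = 10 + 2*P (w(P) = (P + 10) + P = (10 + P) + P = 10 + 2*P)
r(R, S) = 3 - R
k(D, U) = 95 - U (k(D, U) = (3 - U) - 1*(-92) = (3 - U) + 92 = 95 - U)
p = 1/92049 (p = 1/(96755 + (-2509 - 2197)) = 1/(96755 - 4706) = 1/92049 ≈ 1.0864e-5)
k(262, 53)/p = (95 - 1*53)/(1/92049) = (95 - 53)*92049 = 42*92049 = 3866058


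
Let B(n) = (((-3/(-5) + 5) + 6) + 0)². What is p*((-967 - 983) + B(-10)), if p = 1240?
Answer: -11255728/5 ≈ -2.2511e+6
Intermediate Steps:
B(n) = 3364/25 (B(n) = (((-3*(-⅕) + 5) + 6) + 0)² = (((⅗ + 5) + 6) + 0)² = ((28/5 + 6) + 0)² = (58/5 + 0)² = (58/5)² = 3364/25)
p*((-967 - 983) + B(-10)) = 1240*((-967 - 983) + 3364/25) = 1240*(-1950 + 3364/25) = 1240*(-45386/25) = -11255728/5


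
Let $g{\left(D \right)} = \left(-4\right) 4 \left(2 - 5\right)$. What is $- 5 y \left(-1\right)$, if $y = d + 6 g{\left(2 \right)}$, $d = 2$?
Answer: $1450$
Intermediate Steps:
$g{\left(D \right)} = 48$ ($g{\left(D \right)} = \left(-16\right) \left(-3\right) = 48$)
$y = 290$ ($y = 2 + 6 \cdot 48 = 2 + 288 = 290$)
$- 5 y \left(-1\right) = \left(-5\right) 290 \left(-1\right) = \left(-1450\right) \left(-1\right) = 1450$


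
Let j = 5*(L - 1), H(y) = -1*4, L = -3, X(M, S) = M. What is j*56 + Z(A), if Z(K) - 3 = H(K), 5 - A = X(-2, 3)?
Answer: -1121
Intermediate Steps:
A = 7 (A = 5 - 1*(-2) = 5 + 2 = 7)
H(y) = -4
Z(K) = -1 (Z(K) = 3 - 4 = -1)
j = -20 (j = 5*(-3 - 1) = 5*(-4) = -20)
j*56 + Z(A) = -20*56 - 1 = -1120 - 1 = -1121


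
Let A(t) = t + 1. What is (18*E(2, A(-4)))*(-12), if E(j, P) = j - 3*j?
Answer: 864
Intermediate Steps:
A(t) = 1 + t
E(j, P) = -2*j
(18*E(2, A(-4)))*(-12) = (18*(-2*2))*(-12) = (18*(-4))*(-12) = -72*(-12) = 864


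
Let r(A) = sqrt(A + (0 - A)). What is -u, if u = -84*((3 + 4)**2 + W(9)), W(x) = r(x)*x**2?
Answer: 4116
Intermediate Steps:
r(A) = 0 (r(A) = sqrt(A - A) = sqrt(0) = 0)
W(x) = 0 (W(x) = 0*x**2 = 0)
u = -4116 (u = -84*((3 + 4)**2 + 0) = -84*(7**2 + 0) = -84*(49 + 0) = -84*49 = -4116)
-u = -1*(-4116) = 4116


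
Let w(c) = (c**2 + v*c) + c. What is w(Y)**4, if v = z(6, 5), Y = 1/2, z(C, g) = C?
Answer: 50625/256 ≈ 197.75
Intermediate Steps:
Y = 1/2 ≈ 0.50000
v = 6
w(c) = c**2 + 7*c (w(c) = (c**2 + 6*c) + c = c**2 + 7*c)
w(Y)**4 = ((7 + 1/2)/2)**4 = ((1/2)*(15/2))**4 = (15/4)**4 = 50625/256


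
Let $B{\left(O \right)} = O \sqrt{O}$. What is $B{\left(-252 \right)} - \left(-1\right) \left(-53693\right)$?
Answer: $-53693 - 1512 i \sqrt{7} \approx -53693.0 - 4000.4 i$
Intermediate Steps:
$B{\left(O \right)} = O^{\frac{3}{2}}$
$B{\left(-252 \right)} - \left(-1\right) \left(-53693\right) = \left(-252\right)^{\frac{3}{2}} - \left(-1\right) \left(-53693\right) = - 1512 i \sqrt{7} - 53693 = -53693 - 1512 i \sqrt{7}$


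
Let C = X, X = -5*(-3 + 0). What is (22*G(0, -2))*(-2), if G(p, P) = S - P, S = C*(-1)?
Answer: 572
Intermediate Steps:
X = 15 (X = -5*(-3) = 15)
C = 15
S = -15 (S = 15*(-1) = -15)
G(p, P) = -15 - P
(22*G(0, -2))*(-2) = (22*(-15 - 1*(-2)))*(-2) = (22*(-15 + 2))*(-2) = (22*(-13))*(-2) = -286*(-2) = 572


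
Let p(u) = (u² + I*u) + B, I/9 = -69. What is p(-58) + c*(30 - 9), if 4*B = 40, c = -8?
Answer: 39224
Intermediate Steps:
B = 10 (B = (¼)*40 = 10)
I = -621 (I = 9*(-69) = -621)
p(u) = 10 + u² - 621*u (p(u) = (u² - 621*u) + 10 = 10 + u² - 621*u)
p(-58) + c*(30 - 9) = (10 + (-58)² - 621*(-58)) - 8*(30 - 9) = (10 + 3364 + 36018) - 8*21 = 39392 - 168 = 39224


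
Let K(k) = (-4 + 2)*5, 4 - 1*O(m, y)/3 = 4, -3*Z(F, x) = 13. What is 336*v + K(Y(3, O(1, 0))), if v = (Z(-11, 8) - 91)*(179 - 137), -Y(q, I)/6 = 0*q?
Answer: -1345354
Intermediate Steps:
Z(F, x) = -13/3 (Z(F, x) = -⅓*13 = -13/3)
O(m, y) = 0 (O(m, y) = 12 - 3*4 = 12 - 12 = 0)
Y(q, I) = 0 (Y(q, I) = -0*q = -6*0 = 0)
K(k) = -10 (K(k) = -2*5 = -10)
v = -4004 (v = (-13/3 - 91)*(179 - 137) = -286/3*42 = -4004)
336*v + K(Y(3, O(1, 0))) = 336*(-4004) - 10 = -1345344 - 10 = -1345354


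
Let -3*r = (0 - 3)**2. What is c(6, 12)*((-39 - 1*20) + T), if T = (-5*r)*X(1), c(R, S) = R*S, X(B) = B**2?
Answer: -3168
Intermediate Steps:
r = -3 (r = -(0 - 3)**2/3 = -1/3*(-3)**2 = -1/3*9 = -3)
T = 15 (T = -5*(-3)*1**2 = 15*1 = 15)
c(6, 12)*((-39 - 1*20) + T) = (6*12)*((-39 - 1*20) + 15) = 72*((-39 - 20) + 15) = 72*(-59 + 15) = 72*(-44) = -3168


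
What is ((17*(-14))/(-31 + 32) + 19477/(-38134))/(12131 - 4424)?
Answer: -9095369/293898738 ≈ -0.030947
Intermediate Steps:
((17*(-14))/(-31 + 32) + 19477/(-38134))/(12131 - 4424) = (-238/1 + 19477*(-1/38134))/7707 = (-238*1 - 19477/38134)*(1/7707) = (-238 - 19477/38134)*(1/7707) = -9095369/38134*1/7707 = -9095369/293898738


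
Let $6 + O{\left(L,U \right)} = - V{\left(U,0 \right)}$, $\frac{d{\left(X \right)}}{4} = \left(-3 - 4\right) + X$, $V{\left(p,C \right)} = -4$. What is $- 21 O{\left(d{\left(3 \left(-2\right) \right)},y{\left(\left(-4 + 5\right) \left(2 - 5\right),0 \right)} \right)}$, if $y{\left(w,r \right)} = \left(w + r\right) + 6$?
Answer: $42$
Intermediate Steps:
$y{\left(w,r \right)} = 6 + r + w$ ($y{\left(w,r \right)} = \left(r + w\right) + 6 = 6 + r + w$)
$d{\left(X \right)} = -28 + 4 X$ ($d{\left(X \right)} = 4 \left(\left(-3 - 4\right) + X\right) = 4 \left(-7 + X\right) = -28 + 4 X$)
$O{\left(L,U \right)} = -2$ ($O{\left(L,U \right)} = -6 - -4 = -6 + 4 = -2$)
$- 21 O{\left(d{\left(3 \left(-2\right) \right)},y{\left(\left(-4 + 5\right) \left(2 - 5\right),0 \right)} \right)} = \left(-21\right) \left(-2\right) = 42$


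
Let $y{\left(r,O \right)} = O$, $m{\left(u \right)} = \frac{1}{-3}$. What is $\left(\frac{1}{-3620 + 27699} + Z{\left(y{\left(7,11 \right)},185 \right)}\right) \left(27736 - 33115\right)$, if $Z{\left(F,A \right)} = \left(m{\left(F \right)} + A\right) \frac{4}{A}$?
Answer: $- \frac{8697617897}{404965} \approx -21477.0$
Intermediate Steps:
$m{\left(u \right)} = - \frac{1}{3}$
$Z{\left(F,A \right)} = \frac{4 \left(- \frac{1}{3} + A\right)}{A}$ ($Z{\left(F,A \right)} = \left(- \frac{1}{3} + A\right) \frac{4}{A} = \frac{4 \left(- \frac{1}{3} + A\right)}{A}$)
$\left(\frac{1}{-3620 + 27699} + Z{\left(y{\left(7,11 \right)},185 \right)}\right) \left(27736 - 33115\right) = \left(\frac{1}{-3620 + 27699} + \left(4 - \frac{4}{3 \cdot 185}\right)\right) \left(27736 - 33115\right) = \left(\frac{1}{24079} + \left(4 - \frac{4}{555}\right)\right) \left(-5379\right) = \left(\frac{1}{24079} + \frac{2216}{555}\right) \left(-5379\right) = \frac{53359619}{13363845} \left(-5379\right) = - \frac{8697617897}{404965}$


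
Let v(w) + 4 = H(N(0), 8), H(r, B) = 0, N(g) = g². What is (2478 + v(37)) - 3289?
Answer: -815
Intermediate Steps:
v(w) = -4 (v(w) = -4 + 0 = -4)
(2478 + v(37)) - 3289 = (2478 - 4) - 3289 = 2474 - 3289 = -815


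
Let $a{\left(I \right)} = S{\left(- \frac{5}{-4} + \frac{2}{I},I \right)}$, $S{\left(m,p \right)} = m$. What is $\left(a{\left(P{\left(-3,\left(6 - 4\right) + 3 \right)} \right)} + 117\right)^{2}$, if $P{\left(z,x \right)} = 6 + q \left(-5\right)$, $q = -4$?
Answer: $\frac{37859409}{2704} \approx 14001.0$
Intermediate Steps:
$P{\left(z,x \right)} = 26$ ($P{\left(z,x \right)} = 6 - -20 = 6 + 20 = 26$)
$a{\left(I \right)} = \frac{5}{4} + \frac{2}{I}$ ($a{\left(I \right)} = - \frac{5}{-4} + \frac{2}{I} = \left(-5\right) \left(- \frac{1}{4}\right) + \frac{2}{I} = \frac{5}{4} + \frac{2}{I}$)
$\left(a{\left(P{\left(-3,\left(6 - 4\right) + 3 \right)} \right)} + 117\right)^{2} = \left(\left(\frac{5}{4} + \frac{2}{26}\right) + 117\right)^{2} = \left(\left(\frac{5}{4} + 2 \cdot \frac{1}{26}\right) + 117\right)^{2} = \left(\left(\frac{5}{4} + \frac{1}{13}\right) + 117\right)^{2} = \left(\frac{69}{52} + 117\right)^{2} = \left(\frac{6153}{52}\right)^{2} = \frac{37859409}{2704}$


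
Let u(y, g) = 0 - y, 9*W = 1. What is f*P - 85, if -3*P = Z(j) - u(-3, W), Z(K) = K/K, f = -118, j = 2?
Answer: -491/3 ≈ -163.67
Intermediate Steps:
W = ⅑ (W = (⅑)*1 = ⅑ ≈ 0.11111)
Z(K) = 1
u(y, g) = -y
P = ⅔ (P = -(1 - (-1)*(-3))/3 = -(1 - 1*3)/3 = -(1 - 3)/3 = -⅓*(-2) = ⅔ ≈ 0.66667)
f*P - 85 = -118*⅔ - 85 = -236/3 - 85 = -491/3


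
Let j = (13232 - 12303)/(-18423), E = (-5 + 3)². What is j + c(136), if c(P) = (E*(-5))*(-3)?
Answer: 1104451/18423 ≈ 59.950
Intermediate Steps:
E = 4 (E = (-2)² = 4)
j = -929/18423 (j = 929*(-1/18423) = -929/18423 ≈ -0.050426)
c(P) = 60 (c(P) = (4*(-5))*(-3) = -20*(-3) = 60)
j + c(136) = -929/18423 + 60 = 1104451/18423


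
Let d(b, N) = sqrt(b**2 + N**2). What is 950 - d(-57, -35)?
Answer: 950 - sqrt(4474) ≈ 883.11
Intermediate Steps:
d(b, N) = sqrt(N**2 + b**2)
950 - d(-57, -35) = 950 - sqrt((-35)**2 + (-57)**2) = 950 - sqrt(1225 + 3249) = 950 - sqrt(4474)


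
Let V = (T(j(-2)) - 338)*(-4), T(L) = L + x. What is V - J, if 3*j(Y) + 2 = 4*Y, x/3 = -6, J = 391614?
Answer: -1170530/3 ≈ -3.9018e+5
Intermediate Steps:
x = -18 (x = 3*(-6) = -18)
j(Y) = -⅔ + 4*Y/3 (j(Y) = -⅔ + (4*Y)/3 = -⅔ + 4*Y/3)
T(L) = -18 + L (T(L) = L - 18 = -18 + L)
V = 4312/3 (V = ((-18 + (-⅔ + (4/3)*(-2))) - 338)*(-4) = ((-18 + (-⅔ - 8/3)) - 338)*(-4) = ((-18 - 10/3) - 338)*(-4) = (-64/3 - 338)*(-4) = -1078/3*(-4) = 4312/3 ≈ 1437.3)
V - J = 4312/3 - 1*391614 = 4312/3 - 391614 = -1170530/3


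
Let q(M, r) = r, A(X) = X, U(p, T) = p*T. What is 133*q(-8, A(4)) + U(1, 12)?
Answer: 544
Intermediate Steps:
U(p, T) = T*p
133*q(-8, A(4)) + U(1, 12) = 133*4 + 12*1 = 532 + 12 = 544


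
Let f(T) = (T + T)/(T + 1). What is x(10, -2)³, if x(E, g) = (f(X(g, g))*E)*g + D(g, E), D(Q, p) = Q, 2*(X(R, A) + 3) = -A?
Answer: -551368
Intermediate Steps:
X(R, A) = -3 - A/2 (X(R, A) = -3 + (-A)/2 = -3 - A/2)
f(T) = 2*T/(1 + T) (f(T) = (2*T)/(1 + T) = 2*T/(1 + T))
x(E, g) = g + 2*E*g*(-3 - g/2)/(-2 - g/2) (x(E, g) = ((2*(-3 - g/2)/(1 + (-3 - g/2)))*E)*g + g = ((2*(-3 - g/2)/(-2 - g/2))*E)*g + g = (2*E*(-3 - g/2)/(-2 - g/2))*g + g = 2*E*g*(-3 - g/2)/(-2 - g/2) + g = g + 2*E*g*(-3 - g/2)/(-2 - g/2))
x(10, -2)³ = (-2*(4 - 2 + 2*10*(6 - 2))/(4 - 2))³ = (-2*(4 - 2 + 2*10*4)/2)³ = (-2*½*(4 - 2 + 80))³ = (-2*½*82)³ = (-82)³ = -551368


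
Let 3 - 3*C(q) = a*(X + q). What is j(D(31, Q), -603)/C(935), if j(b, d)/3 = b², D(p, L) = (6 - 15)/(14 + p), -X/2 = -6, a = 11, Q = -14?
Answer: -9/260350 ≈ -3.4569e-5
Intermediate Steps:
X = 12 (X = -2*(-6) = 12)
D(p, L) = -9/(14 + p)
j(b, d) = 3*b²
C(q) = -43 - 11*q/3 (C(q) = 1 - 11*(12 + q)/3 = 1 - (132 + 11*q)/3 = 1 + (-44 - 11*q/3) = -43 - 11*q/3)
j(D(31, Q), -603)/C(935) = (3*(-9/(14 + 31))²)/(-43 - 11/3*935) = (3*(-9/45)²)/(-43 - 10285/3) = (3*(-9*1/45)²)/(-10414/3) = (3*(-⅕)²)*(-3/10414) = (3*(1/25))*(-3/10414) = (3/25)*(-3/10414) = -9/260350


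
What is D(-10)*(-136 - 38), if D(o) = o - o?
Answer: 0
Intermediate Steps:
D(o) = 0
D(-10)*(-136 - 38) = 0*(-136 - 38) = 0*(-174) = 0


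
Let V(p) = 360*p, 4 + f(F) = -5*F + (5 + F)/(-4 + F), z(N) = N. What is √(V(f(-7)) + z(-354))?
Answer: √1315446/11 ≈ 104.27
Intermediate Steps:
f(F) = -4 - 5*F + (5 + F)/(-4 + F) (f(F) = -4 + (-5*F + (5 + F)/(-4 + F)) = -4 - 5*F + (5 + F)/(-4 + F))
√(V(f(-7)) + z(-354)) = √(360*((21 - 5*(-7)² + 17*(-7))/(-4 - 7)) - 354) = √(360*((21 - 5*49 - 119)/(-11)) - 354) = √(360*(-(21 - 245 - 119)/11) - 354) = √(360*(-1/11*(-343)) - 354) = √(360*(343/11) - 354) = √(123480/11 - 354) = √(119586/11) = √1315446/11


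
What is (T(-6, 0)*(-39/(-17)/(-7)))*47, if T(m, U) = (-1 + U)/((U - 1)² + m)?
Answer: -1833/595 ≈ -3.0807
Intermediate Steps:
T(m, U) = (-1 + U)/(m + (-1 + U)²) (T(m, U) = (-1 + U)/((-1 + U)² + m) = (-1 + U)/(m + (-1 + U)²))
(T(-6, 0)*(-39/(-17)/(-7)))*47 = (((-1 + 0)/(-6 + (-1 + 0)²))*(-39/(-17)/(-7)))*47 = ((-1/(-6 + (-1)²))*(-39*(-1/17)*(-⅐)))*47 = ((-1/(-6 + 1))*((39/17)*(-⅐)))*47 = ((-1/(-5))*(-39/119))*47 = (-⅕*(-1)*(-39/119))*47 = ((⅕)*(-39/119))*47 = -39/595*47 = -1833/595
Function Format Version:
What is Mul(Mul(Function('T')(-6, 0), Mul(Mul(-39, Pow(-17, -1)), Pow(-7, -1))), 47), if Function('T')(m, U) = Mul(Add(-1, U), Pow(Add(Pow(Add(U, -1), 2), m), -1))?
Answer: Rational(-1833, 595) ≈ -3.0807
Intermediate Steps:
Function('T')(m, U) = Mul(Pow(Add(m, Pow(Add(-1, U), 2)), -1), Add(-1, U)) (Function('T')(m, U) = Mul(Add(-1, U), Pow(Add(Pow(Add(-1, U), 2), m), -1)) = Mul(Add(-1, U), Pow(Add(m, Pow(Add(-1, U), 2)), -1)) = Mul(Pow(Add(m, Pow(Add(-1, U), 2)), -1), Add(-1, U)))
Mul(Mul(Function('T')(-6, 0), Mul(Mul(-39, Pow(-17, -1)), Pow(-7, -1))), 47) = Mul(Mul(Mul(Pow(Add(-6, Pow(Add(-1, 0), 2)), -1), Add(-1, 0)), Mul(Mul(-39, Pow(-17, -1)), Pow(-7, -1))), 47) = Mul(Mul(Mul(Pow(Add(-6, Pow(-1, 2)), -1), -1), Mul(Mul(-39, Rational(-1, 17)), Rational(-1, 7))), 47) = Mul(Mul(Mul(Pow(Add(-6, 1), -1), -1), Mul(Rational(39, 17), Rational(-1, 7))), 47) = Mul(Mul(Mul(Pow(-5, -1), -1), Rational(-39, 119)), 47) = Mul(Mul(Mul(Rational(-1, 5), -1), Rational(-39, 119)), 47) = Mul(Mul(Rational(1, 5), Rational(-39, 119)), 47) = Mul(Rational(-39, 595), 47) = Rational(-1833, 595)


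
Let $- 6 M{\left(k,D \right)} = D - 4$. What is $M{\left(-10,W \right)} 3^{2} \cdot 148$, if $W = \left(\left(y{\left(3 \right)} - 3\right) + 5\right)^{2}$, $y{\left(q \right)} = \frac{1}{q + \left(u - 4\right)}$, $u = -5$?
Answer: $\frac{851}{6} \approx 141.83$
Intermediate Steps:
$y{\left(q \right)} = \frac{1}{-9 + q}$ ($y{\left(q \right)} = \frac{1}{q - 9} = \frac{1}{-9 + q}$)
$W = \frac{121}{36}$ ($W = \left(\left(\frac{1}{-9 + 3} - 3\right) + 5\right)^{2} = \left(\left(\frac{1}{-6} - 3\right) + 5\right)^{2} = \left(\left(- \frac{1}{6} - 3\right) + 5\right)^{2} = \left(- \frac{19}{6} + 5\right)^{2} = \left(\frac{11}{6}\right)^{2} = \frac{121}{36} \approx 3.3611$)
$M{\left(k,D \right)} = \frac{2}{3} - \frac{D}{6}$ ($M{\left(k,D \right)} = - \frac{D - 4}{6} = - \frac{-4 + D}{6} = \frac{2}{3} - \frac{D}{6}$)
$M{\left(-10,W \right)} 3^{2} \cdot 148 = \left(\frac{2}{3} - \frac{121}{216}\right) 3^{2} \cdot 148 = \left(\frac{2}{3} - \frac{121}{216}\right) 9 \cdot 148 = \frac{23}{216} \cdot 9 \cdot 148 = \frac{23}{24} \cdot 148 = \frac{851}{6}$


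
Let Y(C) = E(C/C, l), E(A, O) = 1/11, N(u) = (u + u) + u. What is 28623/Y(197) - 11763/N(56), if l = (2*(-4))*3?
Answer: 17627847/56 ≈ 3.1478e+5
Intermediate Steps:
l = -24 (l = -8*3 = -24)
N(u) = 3*u (N(u) = 2*u + u = 3*u)
E(A, O) = 1/11
Y(C) = 1/11
28623/Y(197) - 11763/N(56) = 28623/(1/11) - 11763/(3*56) = 28623*11 - 11763/168 = 314853 - 11763*1/168 = 314853 - 3921/56 = 17627847/56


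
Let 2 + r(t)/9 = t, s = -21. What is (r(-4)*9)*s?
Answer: 10206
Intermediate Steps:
r(t) = -18 + 9*t
(r(-4)*9)*s = ((-18 + 9*(-4))*9)*(-21) = ((-18 - 36)*9)*(-21) = -54*9*(-21) = -486*(-21) = 10206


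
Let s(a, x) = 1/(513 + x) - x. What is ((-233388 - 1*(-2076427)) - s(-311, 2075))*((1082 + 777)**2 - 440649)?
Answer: 3599550063608048/647 ≈ 5.5634e+12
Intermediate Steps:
((-233388 - 1*(-2076427)) - s(-311, 2075))*((1082 + 777)**2 - 440649) = ((-233388 - 1*(-2076427)) - (1 - 1*2075**2 - 513*2075)/(513 + 2075))*((1082 + 777)**2 - 440649) = ((-233388 + 2076427) - (1 - 1*4305625 - 1064475)/2588)*(1859**2 - 440649) = (1843039 - (1 - 4305625 - 1064475)/2588)*(3455881 - 440649) = (1843039 - (-5370099)/2588)*3015232 = (1843039 - 1*(-5370099/2588))*3015232 = (1843039 + 5370099/2588)*3015232 = (4775155031/2588)*3015232 = 3599550063608048/647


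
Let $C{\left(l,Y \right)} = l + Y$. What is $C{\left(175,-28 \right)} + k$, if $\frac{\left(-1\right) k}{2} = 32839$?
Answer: $-65531$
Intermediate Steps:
$k = -65678$ ($k = \left(-2\right) 32839 = -65678$)
$C{\left(l,Y \right)} = Y + l$
$C{\left(175,-28 \right)} + k = \left(-28 + 175\right) - 65678 = 147 - 65678 = -65531$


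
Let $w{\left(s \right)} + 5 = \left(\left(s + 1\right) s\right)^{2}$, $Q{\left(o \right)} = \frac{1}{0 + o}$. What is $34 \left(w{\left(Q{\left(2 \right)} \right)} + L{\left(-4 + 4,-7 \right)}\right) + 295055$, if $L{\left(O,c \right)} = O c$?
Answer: $\frac{2359233}{8} \approx 2.949 \cdot 10^{5}$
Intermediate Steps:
$Q{\left(o \right)} = \frac{1}{o}$
$w{\left(s \right)} = -5 + s^{2} \left(1 + s\right)^{2}$ ($w{\left(s \right)} = -5 + \left(\left(s + 1\right) s\right)^{2} = -5 + \left(\left(1 + s\right) s\right)^{2} = -5 + \left(s \left(1 + s\right)\right)^{2} = -5 + s^{2} \left(1 + s\right)^{2}$)
$34 \left(w{\left(Q{\left(2 \right)} \right)} + L{\left(-4 + 4,-7 \right)}\right) + 295055 = 34 \left(\left(-5 + \left(\frac{1}{2}\right)^{2} \left(1 + \frac{1}{2}\right)^{2}\right) + \left(-4 + 4\right) \left(-7\right)\right) + 295055 = 34 \left(\left(-5 + \frac{\left(1 + \frac{1}{2}\right)^{2}}{4}\right) + 0 \left(-7\right)\right) + 295055 = 34 \left(\left(-5 + \frac{\left(\frac{3}{2}\right)^{2}}{4}\right) + 0\right) + 295055 = 34 \left(\left(-5 + \frac{1}{4} \cdot \frac{9}{4}\right) + 0\right) + 295055 = 34 \left(\left(-5 + \frac{9}{16}\right) + 0\right) + 295055 = 34 \left(- \frac{71}{16} + 0\right) + 295055 = 34 \left(- \frac{71}{16}\right) + 295055 = - \frac{1207}{8} + 295055 = \frac{2359233}{8}$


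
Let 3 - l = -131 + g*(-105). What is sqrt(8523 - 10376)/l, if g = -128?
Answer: -I*sqrt(1853)/13306 ≈ -0.0032351*I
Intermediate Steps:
l = -13306 (l = 3 - (-131 - 128*(-105)) = 3 - (-131 + 13440) = 3 - 1*13309 = 3 - 13309 = -13306)
sqrt(8523 - 10376)/l = sqrt(8523 - 10376)/(-13306) = sqrt(-1853)*(-1/13306) = (I*sqrt(1853))*(-1/13306) = -I*sqrt(1853)/13306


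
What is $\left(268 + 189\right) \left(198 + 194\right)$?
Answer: $179144$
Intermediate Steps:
$\left(268 + 189\right) \left(198 + 194\right) = 457 \cdot 392 = 179144$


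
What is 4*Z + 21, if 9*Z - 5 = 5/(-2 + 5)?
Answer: 647/27 ≈ 23.963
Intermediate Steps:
Z = 20/27 (Z = 5/9 + (5/(-2 + 5))/9 = 5/9 + (5/3)/9 = 5/9 + (5*(1/3))/9 = 5/9 + (1/9)*(5/3) = 5/9 + 5/27 = 20/27 ≈ 0.74074)
4*Z + 21 = 4*(20/27) + 21 = 80/27 + 21 = 647/27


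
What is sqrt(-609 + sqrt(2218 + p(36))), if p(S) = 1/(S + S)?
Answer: sqrt(-21924 + 3*sqrt(319394))/6 ≈ 23.705*I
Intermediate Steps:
p(S) = 1/(2*S)
sqrt(-609 + sqrt(2218 + p(36))) = sqrt(-609 + sqrt(2218 + (1/2)/36)) = sqrt(-609 + sqrt(2218 + (1/2)*(1/36))) = sqrt(-609 + sqrt(2218 + 1/72)) = sqrt(-609 + sqrt(159697/72)) = sqrt(-609 + sqrt(319394)/12)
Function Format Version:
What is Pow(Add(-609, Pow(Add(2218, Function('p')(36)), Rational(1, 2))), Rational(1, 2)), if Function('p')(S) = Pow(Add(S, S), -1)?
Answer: Mul(Rational(1, 6), Pow(Add(-21924, Mul(3, Pow(319394, Rational(1, 2)))), Rational(1, 2))) ≈ Mul(23.705, I)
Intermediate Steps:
Function('p')(S) = Mul(Rational(1, 2), Pow(S, -1)) (Function('p')(S) = Pow(Mul(2, S), -1) = Mul(Rational(1, 2), Pow(S, -1)))
Pow(Add(-609, Pow(Add(2218, Function('p')(36)), Rational(1, 2))), Rational(1, 2)) = Pow(Add(-609, Pow(Add(2218, Mul(Rational(1, 2), Pow(36, -1))), Rational(1, 2))), Rational(1, 2)) = Pow(Add(-609, Pow(Add(2218, Mul(Rational(1, 2), Rational(1, 36))), Rational(1, 2))), Rational(1, 2)) = Pow(Add(-609, Pow(Add(2218, Rational(1, 72)), Rational(1, 2))), Rational(1, 2)) = Pow(Add(-609, Pow(Rational(159697, 72), Rational(1, 2))), Rational(1, 2)) = Pow(Add(-609, Mul(Rational(1, 12), Pow(319394, Rational(1, 2)))), Rational(1, 2))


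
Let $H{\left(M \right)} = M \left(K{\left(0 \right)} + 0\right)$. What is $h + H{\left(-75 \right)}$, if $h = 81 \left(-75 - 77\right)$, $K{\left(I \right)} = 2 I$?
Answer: $-12312$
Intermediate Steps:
$H{\left(M \right)} = 0$ ($H{\left(M \right)} = M \left(2 \cdot 0 + 0\right) = M \left(0 + 0\right) = M 0 = 0$)
$h = -12312$ ($h = 81 \left(-152\right) = -12312$)
$h + H{\left(-75 \right)} = -12312 + 0 = -12312$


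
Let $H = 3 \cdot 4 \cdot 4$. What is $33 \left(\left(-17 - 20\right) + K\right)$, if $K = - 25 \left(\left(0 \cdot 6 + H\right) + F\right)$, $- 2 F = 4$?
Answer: $-39171$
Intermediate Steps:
$F = -2$ ($F = \left(- \frac{1}{2}\right) 4 = -2$)
$H = 48$ ($H = 12 \cdot 4 = 48$)
$K = -1150$ ($K = - 25 \left(\left(0 \cdot 6 + 48\right) - 2\right) = - 25 \left(\left(0 + 48\right) - 2\right) = - 25 \left(48 - 2\right) = \left(-25\right) 46 = -1150$)
$33 \left(\left(-17 - 20\right) + K\right) = 33 \left(\left(-17 - 20\right) - 1150\right) = 33 \left(-37 - 1150\right) = 33 \left(-1187\right) = -39171$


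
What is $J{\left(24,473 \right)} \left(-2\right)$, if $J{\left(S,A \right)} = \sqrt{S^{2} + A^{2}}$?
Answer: $- 2 \sqrt{224305} \approx -947.22$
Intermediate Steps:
$J{\left(S,A \right)} = \sqrt{A^{2} + S^{2}}$
$J{\left(24,473 \right)} \left(-2\right) = \sqrt{473^{2} + 24^{2}} \left(-2\right) = \sqrt{223729 + 576} \left(-2\right) = \sqrt{224305} \left(-2\right) = - 2 \sqrt{224305}$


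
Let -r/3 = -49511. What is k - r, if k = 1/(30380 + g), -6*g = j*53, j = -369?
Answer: -9993151705/67279 ≈ -1.4853e+5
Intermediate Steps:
r = 148533 (r = -3*(-49511) = 148533)
g = 6519/2 (g = -(-123)*53/2 = -⅙*(-19557) = 6519/2 ≈ 3259.5)
k = 2/67279 (k = 1/(30380 + 6519/2) = 1/(67279/2) = 2/67279 ≈ 2.9727e-5)
k - r = 2/67279 - 1*148533 = 2/67279 - 148533 = -9993151705/67279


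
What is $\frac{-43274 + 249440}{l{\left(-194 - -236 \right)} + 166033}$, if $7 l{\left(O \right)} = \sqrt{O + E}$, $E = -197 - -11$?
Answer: $\frac{1677287614422}{1350780897505} - \frac{17317944 i}{1350780897505} \approx 1.2417 - 1.2821 \cdot 10^{-5} i$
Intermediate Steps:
$E = -186$ ($E = -197 + 11 = -186$)
$l{\left(O \right)} = \frac{\sqrt{-186 + O}}{7}$ ($l{\left(O \right)} = \frac{\sqrt{O - 186}}{7} = \frac{\sqrt{-186 + O}}{7}$)
$\frac{-43274 + 249440}{l{\left(-194 - -236 \right)} + 166033} = \frac{-43274 + 249440}{\frac{\sqrt{-186 - -42}}{7} + 166033} = \frac{206166}{\frac{\sqrt{-186 + \left(-194 + 236\right)}}{7} + 166033} = \frac{206166}{\frac{\sqrt{-186 + 42}}{7} + 166033} = \frac{206166}{\frac{\sqrt{-144}}{7} + 166033} = \frac{206166}{\frac{12 i}{7} + 166033} = \frac{206166}{166033 + \frac{12 i}{7}} = 206166 \frac{49 \left(166033 - \frac{12 i}{7}\right)}{1350780897505} = \frac{10102134 \left(166033 - \frac{12 i}{7}\right)}{1350780897505}$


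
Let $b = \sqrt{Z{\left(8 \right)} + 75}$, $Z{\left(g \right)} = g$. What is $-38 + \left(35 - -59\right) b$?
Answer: $-38 + 94 \sqrt{83} \approx 818.38$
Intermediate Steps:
$b = \sqrt{83}$ ($b = \sqrt{8 + 75} = \sqrt{83} \approx 9.1104$)
$-38 + \left(35 - -59\right) b = -38 + \left(35 - -59\right) \sqrt{83} = -38 + \left(35 + 59\right) \sqrt{83} = -38 + 94 \sqrt{83}$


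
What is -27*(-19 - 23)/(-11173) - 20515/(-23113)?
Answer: 203003953/258241549 ≈ 0.78610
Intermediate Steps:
-27*(-19 - 23)/(-11173) - 20515/(-23113) = -27*(-42)*(-1/11173) - 20515*(-1/23113) = 1134*(-1/11173) + 20515/23113 = -1134/11173 + 20515/23113 = 203003953/258241549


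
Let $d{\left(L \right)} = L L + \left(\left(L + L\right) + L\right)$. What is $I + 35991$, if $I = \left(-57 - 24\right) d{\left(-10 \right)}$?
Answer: $30321$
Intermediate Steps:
$d{\left(L \right)} = L^{2} + 3 L$ ($d{\left(L \right)} = L^{2} + \left(2 L + L\right) = L^{2} + 3 L$)
$I = -5670$ ($I = \left(-57 - 24\right) \left(- 10 \left(3 - 10\right)\right) = - 81 \left(\left(-10\right) \left(-7\right)\right) = \left(-81\right) 70 = -5670$)
$I + 35991 = -5670 + 35991 = 30321$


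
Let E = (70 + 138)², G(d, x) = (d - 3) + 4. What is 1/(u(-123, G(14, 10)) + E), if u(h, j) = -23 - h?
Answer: 1/43364 ≈ 2.3061e-5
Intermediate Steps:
G(d, x) = 1 + d (G(d, x) = (-3 + d) + 4 = 1 + d)
E = 43264 (E = 208² = 43264)
1/(u(-123, G(14, 10)) + E) = 1/((-23 - 1*(-123)) + 43264) = 1/((-23 + 123) + 43264) = 1/(100 + 43264) = 1/43364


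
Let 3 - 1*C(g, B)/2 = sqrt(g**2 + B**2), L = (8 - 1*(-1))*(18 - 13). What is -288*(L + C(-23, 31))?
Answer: -14688 + 576*sqrt(1490) ≈ 7545.9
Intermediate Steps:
L = 45 (L = (8 + 1)*5 = 9*5 = 45)
C(g, B) = 6 - 2*sqrt(B**2 + g**2) (C(g, B) = 6 - 2*sqrt(g**2 + B**2) = 6 - 2*sqrt(B**2 + g**2))
-288*(L + C(-23, 31)) = -288*(45 + (6 - 2*sqrt(31**2 + (-23)**2))) = -288*(45 + (6 - 2*sqrt(961 + 529))) = -288*(45 + (6 - 2*sqrt(1490))) = -288*(51 - 2*sqrt(1490)) = -14688 + 576*sqrt(1490)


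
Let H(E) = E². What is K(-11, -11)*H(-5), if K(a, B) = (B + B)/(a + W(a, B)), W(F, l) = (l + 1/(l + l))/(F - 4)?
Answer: 60500/1129 ≈ 53.587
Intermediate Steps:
W(F, l) = (l + 1/(2*l))/(-4 + F)
K(a, B) = 2*B/(a + (½ + B²)/(B*(-4 + a))) (K(a, B) = (B + B)/(a + (½ + B²)/(B*(-4 + a))) = (2*B)/(a + (½ + B²)/(B*(-4 + a))) = 2*B/(a + (½ + B²)/(B*(-4 + a))))
K(-11, -11)*H(-5) = (4*(-11)²*(-4 - 11)/(1 + 2*(-11)² + 2*(-11)*(-11)*(-4 - 11)))*(-5)² = (4*121*(-15)/(1 + 2*121 + 2*(-11)*(-11)*(-15)))*25 = (4*121*(-15)/(1 + 242 - 3630))*25 = (4*121*(-15)/(-3387))*25 = (4*121*(-1/3387)*(-15))*25 = (2420/1129)*25 = 60500/1129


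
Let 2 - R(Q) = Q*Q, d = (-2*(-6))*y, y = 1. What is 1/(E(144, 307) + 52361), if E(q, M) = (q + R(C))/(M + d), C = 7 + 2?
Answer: 319/16703224 ≈ 1.9098e-5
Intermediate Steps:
d = 12 (d = -2*(-6)*1 = 12*1 = 12)
C = 9
R(Q) = 2 - Q**2 (R(Q) = 2 - Q*Q = 2 - Q**2)
E(q, M) = (-79 + q)/(12 + M) (E(q, M) = (q + (2 - 1*9**2))/(M + 12) = (q + (2 - 1*81))/(12 + M) = (q + (2 - 81))/(12 + M) = (q - 79)/(12 + M) = (-79 + q)/(12 + M))
1/(E(144, 307) + 52361) = 1/((-79 + 144)/(12 + 307) + 52361) = 1/(65/319 + 52361) = 1/(16703224/319) = 319/16703224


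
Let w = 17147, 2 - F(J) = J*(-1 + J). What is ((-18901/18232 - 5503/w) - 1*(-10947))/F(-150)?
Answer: -3421871640345/7080310707392 ≈ -0.48329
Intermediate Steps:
F(J) = 2 - J*(-1 + J)
((-18901/18232 - 5503/w) - 1*(-10947))/F(-150) = ((-18901/18232 - 5503/17147) - 1*(-10947))/(2 - 150 - 1*(-150)**2) = ((-18901*1/18232 - 5503*1/17147) + 10947)/(2 - 150 - 1*22500) = ((-18901/18232 - 5503/17147) + 10947)/(2 - 150 - 22500) = (-424426143/312624104 + 10947)/(-22648) = (3421871640345/312624104)*(-1/22648) = -3421871640345/7080310707392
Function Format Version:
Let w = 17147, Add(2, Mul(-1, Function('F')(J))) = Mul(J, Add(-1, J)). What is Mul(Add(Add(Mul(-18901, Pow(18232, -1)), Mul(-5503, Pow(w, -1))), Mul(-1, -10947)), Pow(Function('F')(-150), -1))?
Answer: Rational(-3421871640345, 7080310707392) ≈ -0.48329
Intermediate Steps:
Function('F')(J) = Add(2, Mul(-1, J, Add(-1, J))) (Function('F')(J) = Add(2, Mul(-1, Mul(J, Add(-1, J)))) = Add(2, Mul(-1, J, Add(-1, J))))
Mul(Add(Add(Mul(-18901, Pow(18232, -1)), Mul(-5503, Pow(w, -1))), Mul(-1, -10947)), Pow(Function('F')(-150), -1)) = Mul(Add(Add(Mul(-18901, Pow(18232, -1)), Mul(-5503, Pow(17147, -1))), Mul(-1, -10947)), Pow(Add(2, -150, Mul(-1, Pow(-150, 2))), -1)) = Mul(Add(Add(Mul(-18901, Rational(1, 18232)), Mul(-5503, Rational(1, 17147))), 10947), Pow(Add(2, -150, Mul(-1, 22500)), -1)) = Mul(Add(Add(Rational(-18901, 18232), Rational(-5503, 17147)), 10947), Pow(Add(2, -150, -22500), -1)) = Mul(Add(Rational(-424426143, 312624104), 10947), Pow(-22648, -1)) = Mul(Rational(3421871640345, 312624104), Rational(-1, 22648)) = Rational(-3421871640345, 7080310707392)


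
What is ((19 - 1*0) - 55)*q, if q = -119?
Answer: 4284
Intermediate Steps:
((19 - 1*0) - 55)*q = ((19 - 1*0) - 55)*(-119) = ((19 + 0) - 55)*(-119) = (19 - 55)*(-119) = -36*(-119) = 4284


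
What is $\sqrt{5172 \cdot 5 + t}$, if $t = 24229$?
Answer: $\sqrt{50089} \approx 223.81$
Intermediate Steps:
$\sqrt{5172 \cdot 5 + t} = \sqrt{5172 \cdot 5 + 24229} = \sqrt{25860 + 24229} = \sqrt{50089}$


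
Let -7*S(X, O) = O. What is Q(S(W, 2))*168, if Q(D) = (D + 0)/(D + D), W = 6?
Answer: 84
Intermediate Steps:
S(X, O) = -O/7
Q(D) = 1/2 (Q(D) = D/((2*D)) = D*(1/(2*D)) = 1/2)
Q(S(W, 2))*168 = (1/2)*168 = 84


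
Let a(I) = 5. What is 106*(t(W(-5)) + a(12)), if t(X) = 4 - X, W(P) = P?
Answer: 1484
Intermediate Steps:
106*(t(W(-5)) + a(12)) = 106*((4 - 1*(-5)) + 5) = 106*((4 + 5) + 5) = 106*(9 + 5) = 106*14 = 1484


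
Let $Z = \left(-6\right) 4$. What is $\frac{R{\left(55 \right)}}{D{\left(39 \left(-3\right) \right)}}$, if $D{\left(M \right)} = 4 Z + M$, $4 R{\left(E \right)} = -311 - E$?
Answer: $\frac{61}{142} \approx 0.42958$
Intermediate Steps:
$Z = -24$
$R{\left(E \right)} = - \frac{311}{4} - \frac{E}{4}$ ($R{\left(E \right)} = \frac{-311 - E}{4} = - \frac{311}{4} - \frac{E}{4}$)
$D{\left(M \right)} = -96 + M$ ($D{\left(M \right)} = 4 \left(-24\right) + M = -96 + M$)
$\frac{R{\left(55 \right)}}{D{\left(39 \left(-3\right) \right)}} = \frac{- \frac{311}{4} - \frac{55}{4}}{-96 + 39 \left(-3\right)} = \frac{- \frac{311}{4} - \frac{55}{4}}{-96 - 117} = - \frac{183}{2 \left(-213\right)} = \left(- \frac{183}{2}\right) \left(- \frac{1}{213}\right) = \frac{61}{142}$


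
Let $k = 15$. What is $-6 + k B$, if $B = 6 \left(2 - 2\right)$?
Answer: $-6$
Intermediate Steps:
$B = 0$ ($B = 6 \cdot 0 = 0$)
$-6 + k B = -6 + 15 \cdot 0 = -6 + 0 = -6$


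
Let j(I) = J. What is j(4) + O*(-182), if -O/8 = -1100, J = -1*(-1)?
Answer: -1601599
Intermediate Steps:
J = 1
O = 8800 (O = -8*(-1100) = 8800)
j(I) = 1
j(4) + O*(-182) = 1 + 8800*(-182) = 1 - 1601600 = -1601599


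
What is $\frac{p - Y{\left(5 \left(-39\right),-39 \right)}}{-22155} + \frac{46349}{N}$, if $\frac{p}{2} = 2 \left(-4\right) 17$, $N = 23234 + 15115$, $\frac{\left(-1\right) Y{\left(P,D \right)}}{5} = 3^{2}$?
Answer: $\frac{345189106}{283207365} \approx 1.2189$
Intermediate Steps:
$Y{\left(P,D \right)} = -45$ ($Y{\left(P,D \right)} = - 5 \cdot 3^{2} = \left(-5\right) 9 = -45$)
$N = 38349$
$p = -272$ ($p = 2 \cdot 2 \left(-4\right) 17 = 2 \left(\left(-8\right) 17\right) = 2 \left(-136\right) = -272$)
$\frac{p - Y{\left(5 \left(-39\right),-39 \right)}}{-22155} + \frac{46349}{N} = \frac{-272 - -45}{-22155} + \frac{46349}{38349} = \left(-272 + 45\right) \left(- \frac{1}{22155}\right) + 46349 \cdot \frac{1}{38349} = \left(-227\right) \left(- \frac{1}{22155}\right) + \frac{46349}{38349} = \frac{227}{22155} + \frac{46349}{38349} = \frac{345189106}{283207365}$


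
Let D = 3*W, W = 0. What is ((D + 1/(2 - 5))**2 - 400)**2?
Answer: 12952801/81 ≈ 1.5991e+5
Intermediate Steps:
D = 0 (D = 3*0 = 0)
((D + 1/(2 - 5))**2 - 400)**2 = ((0 + 1/(2 - 5))**2 - 400)**2 = ((0 + 1/(-3))**2 - 400)**2 = ((0 - 1/3)**2 - 400)**2 = ((-1/3)**2 - 400)**2 = (1/9 - 400)**2 = (-3599/9)**2 = 12952801/81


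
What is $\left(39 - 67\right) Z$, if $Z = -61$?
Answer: $1708$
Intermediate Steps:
$\left(39 - 67\right) Z = \left(39 - 67\right) \left(-61\right) = \left(-28\right) \left(-61\right) = 1708$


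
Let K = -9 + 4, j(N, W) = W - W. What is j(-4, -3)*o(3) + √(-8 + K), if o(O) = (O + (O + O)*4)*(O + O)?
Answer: I*√13 ≈ 3.6056*I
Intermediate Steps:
j(N, W) = 0
K = -5
o(O) = 18*O² (o(O) = (O + (2*O)*4)*(2*O) = (O + 8*O)*(2*O) = (9*O)*(2*O) = 18*O²)
j(-4, -3)*o(3) + √(-8 + K) = 0*(18*3²) + √(-8 - 5) = 0*(18*9) + √(-13) = 0*162 + I*√13 = 0 + I*√13 = I*√13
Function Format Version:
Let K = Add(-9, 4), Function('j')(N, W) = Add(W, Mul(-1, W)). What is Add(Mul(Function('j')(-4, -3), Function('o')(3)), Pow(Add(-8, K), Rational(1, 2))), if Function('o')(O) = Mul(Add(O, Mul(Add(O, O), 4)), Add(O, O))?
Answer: Mul(I, Pow(13, Rational(1, 2))) ≈ Mul(3.6056, I)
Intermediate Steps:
Function('j')(N, W) = 0
K = -5
Function('o')(O) = Mul(18, Pow(O, 2)) (Function('o')(O) = Mul(Add(O, Mul(Mul(2, O), 4)), Mul(2, O)) = Mul(Add(O, Mul(8, O)), Mul(2, O)) = Mul(Mul(9, O), Mul(2, O)) = Mul(18, Pow(O, 2)))
Add(Mul(Function('j')(-4, -3), Function('o')(3)), Pow(Add(-8, K), Rational(1, 2))) = Add(Mul(0, Mul(18, Pow(3, 2))), Pow(Add(-8, -5), Rational(1, 2))) = Add(Mul(0, Mul(18, 9)), Pow(-13, Rational(1, 2))) = Add(Mul(0, 162), Mul(I, Pow(13, Rational(1, 2)))) = Add(0, Mul(I, Pow(13, Rational(1, 2)))) = Mul(I, Pow(13, Rational(1, 2)))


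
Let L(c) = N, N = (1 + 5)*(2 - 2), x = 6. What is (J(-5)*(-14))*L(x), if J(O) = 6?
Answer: 0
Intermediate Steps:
N = 0 (N = 6*0 = 0)
L(c) = 0
(J(-5)*(-14))*L(x) = (6*(-14))*0 = -84*0 = 0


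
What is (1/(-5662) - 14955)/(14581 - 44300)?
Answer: 84675211/168268978 ≈ 0.50321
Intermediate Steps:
(1/(-5662) - 14955)/(14581 - 44300) = (-1/5662 - 14955)/(-29719) = -84675211/5662*(-1/29719) = 84675211/168268978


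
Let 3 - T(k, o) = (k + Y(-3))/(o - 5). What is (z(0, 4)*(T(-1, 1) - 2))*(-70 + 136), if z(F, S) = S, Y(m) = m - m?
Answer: 198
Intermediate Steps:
Y(m) = 0
T(k, o) = 3 - k/(-5 + o) (T(k, o) = 3 - (k + 0)/(o - 5) = 3 - k/(-5 + o))
(z(0, 4)*(T(-1, 1) - 2))*(-70 + 136) = (4*((-15 - 1*(-1) + 3*1)/(-5 + 1) - 2))*(-70 + 136) = (4*((-15 + 1 + 3)/(-4) - 2))*66 = (4*(-¼*(-11) - 2))*66 = (4*(11/4 - 2))*66 = (4*(¾))*66 = 3*66 = 198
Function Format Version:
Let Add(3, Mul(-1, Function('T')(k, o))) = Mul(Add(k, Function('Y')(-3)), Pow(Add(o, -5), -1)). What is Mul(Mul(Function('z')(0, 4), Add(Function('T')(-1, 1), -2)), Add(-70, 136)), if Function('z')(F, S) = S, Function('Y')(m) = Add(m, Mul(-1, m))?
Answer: 198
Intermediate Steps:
Function('Y')(m) = 0
Function('T')(k, o) = Add(3, Mul(-1, k, Pow(Add(-5, o), -1))) (Function('T')(k, o) = Add(3, Mul(-1, Mul(Add(k, 0), Pow(Add(o, -5), -1)))) = Add(3, Mul(-1, Mul(k, Pow(Add(-5, o), -1)))) = Add(3, Mul(-1, k, Pow(Add(-5, o), -1))))
Mul(Mul(Function('z')(0, 4), Add(Function('T')(-1, 1), -2)), Add(-70, 136)) = Mul(Mul(4, Add(Mul(Pow(Add(-5, 1), -1), Add(-15, Mul(-1, -1), Mul(3, 1))), -2)), Add(-70, 136)) = Mul(Mul(4, Add(Mul(Pow(-4, -1), Add(-15, 1, 3)), -2)), 66) = Mul(Mul(4, Add(Mul(Rational(-1, 4), -11), -2)), 66) = Mul(Mul(4, Add(Rational(11, 4), -2)), 66) = Mul(Mul(4, Rational(3, 4)), 66) = Mul(3, 66) = 198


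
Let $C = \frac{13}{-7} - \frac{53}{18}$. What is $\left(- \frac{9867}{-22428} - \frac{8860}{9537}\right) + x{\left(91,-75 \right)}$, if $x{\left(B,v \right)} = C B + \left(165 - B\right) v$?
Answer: $- \frac{426895699177}{71298612} \approx -5987.4$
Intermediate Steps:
$C = - \frac{605}{126}$ ($C = 13 \left(- \frac{1}{7}\right) - \frac{53}{18} = - \frac{13}{7} - \frac{53}{18} = - \frac{605}{126} \approx -4.8016$)
$x{\left(B,v \right)} = - \frac{605 B}{126} + v \left(165 - B\right)$ ($x{\left(B,v \right)} = - \frac{605 B}{126} + \left(165 - B\right) v = - \frac{605 B}{126} + v \left(165 - B\right)$)
$\left(- \frac{9867}{-22428} - \frac{8860}{9537}\right) + x{\left(91,-75 \right)} = \left(- \frac{9867}{-22428} - \frac{8860}{9537}\right) - \left(\frac{230615}{18} - 6825\right) = \left(\left(-9867\right) \left(- \frac{1}{22428}\right) - \frac{8860}{9537}\right) - \frac{107765}{18} = \left(\frac{3289}{7476} - \frac{8860}{9537}\right) - \frac{107765}{18} = - \frac{3874463}{7922068} - \frac{107765}{18} = - \frac{426895699177}{71298612}$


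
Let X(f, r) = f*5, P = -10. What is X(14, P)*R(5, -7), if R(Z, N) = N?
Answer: -490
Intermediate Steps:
X(f, r) = 5*f
X(14, P)*R(5, -7) = (5*14)*(-7) = 70*(-7) = -490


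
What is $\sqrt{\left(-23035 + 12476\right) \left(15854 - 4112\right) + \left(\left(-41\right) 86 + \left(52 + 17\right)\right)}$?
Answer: $i \sqrt{123987235} \approx 11135.0 i$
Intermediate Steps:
$\sqrt{\left(-23035 + 12476\right) \left(15854 - 4112\right) + \left(\left(-41\right) 86 + \left(52 + 17\right)\right)} = \sqrt{\left(-10559\right) 11742 + \left(-3526 + 69\right)} = \sqrt{-123983778 - 3457} = \sqrt{-123987235} = i \sqrt{123987235}$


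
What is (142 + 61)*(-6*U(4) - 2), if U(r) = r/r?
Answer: -1624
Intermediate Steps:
U(r) = 1
(142 + 61)*(-6*U(4) - 2) = (142 + 61)*(-6*1 - 2) = 203*(-6 - 2) = 203*(-8) = -1624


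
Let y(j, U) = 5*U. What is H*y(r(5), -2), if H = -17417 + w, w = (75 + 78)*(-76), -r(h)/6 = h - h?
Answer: 290450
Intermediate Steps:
r(h) = 0 (r(h) = -6*(h - h) = -6*0 = 0)
w = -11628 (w = 153*(-76) = -11628)
H = -29045 (H = -17417 - 11628 = -29045)
H*y(r(5), -2) = -145225*(-2) = -29045*(-10) = 290450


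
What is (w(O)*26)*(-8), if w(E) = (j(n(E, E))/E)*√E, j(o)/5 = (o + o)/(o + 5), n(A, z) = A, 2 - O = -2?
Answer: -4160/9 ≈ -462.22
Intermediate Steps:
O = 4 (O = 2 - 1*(-2) = 2 + 2 = 4)
j(o) = 10*o/(5 + o) (j(o) = 5*((o + o)/(o + 5)) = 5*((2*o)/(5 + o)) = 5*(2*o/(5 + o)) = 10*o/(5 + o))
w(E) = 10*√E/(5 + E) (w(E) = ((10*E/(5 + E))/E)*√E = (10/(5 + E))*√E = 10*√E/(5 + E))
(w(O)*26)*(-8) = ((10*√4/(5 + 4))*26)*(-8) = ((10*2/9)*26)*(-8) = ((10*2*(⅑))*26)*(-8) = ((20/9)*26)*(-8) = (520/9)*(-8) = -4160/9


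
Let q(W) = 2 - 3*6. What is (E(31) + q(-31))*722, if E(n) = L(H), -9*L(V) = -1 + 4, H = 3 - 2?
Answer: -35378/3 ≈ -11793.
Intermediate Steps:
H = 1
L(V) = -1/3 (L(V) = -(-1 + 4)/9 = -1/9*3 = -1/3)
q(W) = -16 (q(W) = 2 - 18 = -16)
E(n) = -1/3
(E(31) + q(-31))*722 = (-1/3 - 16)*722 = -49/3*722 = -35378/3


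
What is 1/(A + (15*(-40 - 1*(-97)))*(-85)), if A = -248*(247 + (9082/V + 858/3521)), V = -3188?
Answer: -2806237/374029097731 ≈ -7.5027e-6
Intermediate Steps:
A = -170085823756/2806237 (A = -248*(247 + (9082/(-3188) + 858/3521)) = -248*(247 + (9082*(-1/3188) + 858*(1/3521))) = -248*(247 + (-4541/1594 + 858/3521)) = -248*(247 - 14621209/5612474) = -248*1371659869/5612474 = -170085823756/2806237 ≈ -60610.)
1/(A + (15*(-40 - 1*(-97)))*(-85)) = 1/(-170085823756/2806237 + (15*(-40 - 1*(-97)))*(-85)) = 1/(-170085823756/2806237 + (15*(-40 + 97))*(-85)) = 1/(-170085823756/2806237 + (15*57)*(-85)) = 1/(-170085823756/2806237 + 855*(-85)) = 1/(-170085823756/2806237 - 72675) = 1/(-374029097731/2806237) = -2806237/374029097731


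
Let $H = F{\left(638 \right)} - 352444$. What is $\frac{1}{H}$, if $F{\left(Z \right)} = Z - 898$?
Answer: $- \frac{1}{352704} \approx -2.8352 \cdot 10^{-6}$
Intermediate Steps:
$F{\left(Z \right)} = -898 + Z$
$H = -352704$ ($H = \left(-898 + 638\right) - 352444 = -260 - 352444 = -352704$)
$\frac{1}{H} = \frac{1}{-352704} = - \frac{1}{352704}$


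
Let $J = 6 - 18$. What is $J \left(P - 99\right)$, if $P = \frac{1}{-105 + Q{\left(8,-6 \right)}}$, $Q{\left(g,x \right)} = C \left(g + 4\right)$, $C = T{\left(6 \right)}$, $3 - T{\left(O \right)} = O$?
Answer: $\frac{55840}{47} \approx 1188.1$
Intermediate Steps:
$T{\left(O \right)} = 3 - O$
$C = -3$ ($C = 3 - 6 = -3$)
$Q{\left(g,x \right)} = -12 - 3 g$ ($Q{\left(g,x \right)} = - 3 \left(g + 4\right) = - 3 \left(4 + g\right) = -12 - 3 g$)
$J = -12$ ($J = 6 - 18 = -12$)
$P = - \frac{1}{141}$ ($P = \frac{1}{-105 - 36} = \frac{1}{-141} = - \frac{1}{141} \approx -0.0070922$)
$J \left(P - 99\right) = - 12 \left(- \frac{1}{141} - 99\right) = \left(-12\right) \left(- \frac{13960}{141}\right) = \frac{55840}{47}$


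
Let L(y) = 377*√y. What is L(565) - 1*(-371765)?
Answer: 371765 + 377*√565 ≈ 3.8073e+5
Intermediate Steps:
L(565) - 1*(-371765) = 377*√565 - 1*(-371765) = 377*√565 + 371765 = 371765 + 377*√565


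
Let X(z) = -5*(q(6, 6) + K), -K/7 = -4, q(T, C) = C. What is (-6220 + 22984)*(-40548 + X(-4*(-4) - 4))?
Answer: -682596552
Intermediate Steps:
K = 28 (K = -7*(-4) = 28)
X(z) = -170 (X(z) = -5*(6 + 28) = -5*34 = -170)
(-6220 + 22984)*(-40548 + X(-4*(-4) - 4)) = (-6220 + 22984)*(-40548 - 170) = 16764*(-40718) = -682596552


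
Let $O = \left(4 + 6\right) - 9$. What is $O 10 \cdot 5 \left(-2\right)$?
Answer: $-100$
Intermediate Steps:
$O = 1$ ($O = 10 - 9 = 1$)
$O 10 \cdot 5 \left(-2\right) = 1 \cdot 10 \cdot 5 \left(-2\right) = 10 \left(-10\right) = -100$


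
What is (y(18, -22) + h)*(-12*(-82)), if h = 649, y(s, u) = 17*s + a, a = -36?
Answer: 904296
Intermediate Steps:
y(s, u) = -36 + 17*s (y(s, u) = 17*s - 36 = -36 + 17*s)
(y(18, -22) + h)*(-12*(-82)) = ((-36 + 17*18) + 649)*(-12*(-82)) = ((-36 + 306) + 649)*984 = (270 + 649)*984 = 919*984 = 904296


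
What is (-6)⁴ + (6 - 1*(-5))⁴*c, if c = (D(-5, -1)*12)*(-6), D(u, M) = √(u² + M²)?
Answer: 1296 - 1054152*√26 ≈ -5.3738e+6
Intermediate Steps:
D(u, M) = √(M² + u²)
c = -72*√26 (c = (√((-1)² + (-5)²)*12)*(-6) = (√(1 + 25)*12)*(-6) = (√26*12)*(-6) = (12*√26)*(-6) = -72*√26 ≈ -367.13)
(-6)⁴ + (6 - 1*(-5))⁴*c = (-6)⁴ + (6 - 1*(-5))⁴*(-72*√26) = 1296 + (6 + 5)⁴*(-72*√26) = 1296 + 11⁴*(-72*√26) = 1296 + 14641*(-72*√26) = 1296 - 1054152*√26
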